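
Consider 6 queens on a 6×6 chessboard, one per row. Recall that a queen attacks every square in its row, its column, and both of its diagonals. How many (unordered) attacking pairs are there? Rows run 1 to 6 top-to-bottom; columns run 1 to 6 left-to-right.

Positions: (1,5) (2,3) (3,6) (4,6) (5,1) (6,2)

3

Same column: (3,6)–(4,6) (column 6).
Same diagonal: (1,5)–(5,1) (|1−5| = |5−1| = 4); (5,1)–(6,2) (|5−6| = |1−2| = 1).
Total attacking pairs: 3.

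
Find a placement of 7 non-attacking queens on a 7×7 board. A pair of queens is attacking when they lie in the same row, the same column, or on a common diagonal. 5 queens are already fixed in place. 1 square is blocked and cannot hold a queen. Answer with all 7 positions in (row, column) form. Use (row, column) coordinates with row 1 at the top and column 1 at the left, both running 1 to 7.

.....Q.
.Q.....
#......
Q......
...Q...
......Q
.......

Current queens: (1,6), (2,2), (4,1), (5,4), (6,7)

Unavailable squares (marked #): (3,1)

Row 3: attacked by (1,6)→{4,6}; (2,2)→{1,2,3}; (4,1)→{1,2}; (5,4)→{2,4,6}; (6,7)→{4,7}. Blocked: 1. Safe: 5. Place at column 5.
Row 7: attacked by (1,6)→{6}; (2,2)→{2,7}; (3,5)→{1,5}; (4,1)→{1,4}; (5,4)→{2,4,6}; (6,7)→{6,7}. Safe: 3. Place at column 3.
Columns [6, 2, 5, 1, 4, 7, 3], r−c [-5, 0, -2, 3, 1, -1, 4], r+c [7, 4, 8, 5, 9, 13, 10] are all distinct, so no two queens attack.

(1,6) (2,2) (3,5) (4,1) (5,4) (6,7) (7,3)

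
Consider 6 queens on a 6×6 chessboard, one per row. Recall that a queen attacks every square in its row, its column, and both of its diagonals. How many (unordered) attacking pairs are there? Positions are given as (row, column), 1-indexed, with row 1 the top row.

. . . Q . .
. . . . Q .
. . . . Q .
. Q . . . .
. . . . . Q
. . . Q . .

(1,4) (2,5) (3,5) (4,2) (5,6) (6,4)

4

Same column: (1,4)–(6,4) (column 4); (2,5)–(3,5) (column 5).
Same diagonal: (1,4)–(2,5) (|1−2| = |4−5| = 1); (4,2)–(6,4) (|4−6| = |2−4| = 2).
Total attacking pairs: 4.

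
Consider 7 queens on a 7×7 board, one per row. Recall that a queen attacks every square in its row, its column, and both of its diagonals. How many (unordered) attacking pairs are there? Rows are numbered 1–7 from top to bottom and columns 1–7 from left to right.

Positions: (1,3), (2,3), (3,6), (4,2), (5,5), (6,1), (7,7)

2

Same column: (1,3)–(2,3) (column 3).
Same diagonal: (5,5)–(7,7) (|5−7| = |5−7| = 2).
Total attacking pairs: 2.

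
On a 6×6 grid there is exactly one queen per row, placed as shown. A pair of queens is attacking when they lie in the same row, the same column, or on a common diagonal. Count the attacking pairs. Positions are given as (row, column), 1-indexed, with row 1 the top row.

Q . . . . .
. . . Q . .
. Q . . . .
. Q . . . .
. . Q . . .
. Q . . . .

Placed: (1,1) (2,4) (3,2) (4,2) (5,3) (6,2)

Same column: (3,2)–(4,2) (column 2); (3,2)–(6,2) (column 2); (4,2)–(6,2) (column 2).
Same diagonal: (2,4)–(4,2) (|2−4| = |4−2| = 2); (4,2)–(5,3) (|4−5| = |2−3| = 1); (5,3)–(6,2) (|5−6| = |3−2| = 1).
Total attacking pairs: 6.

6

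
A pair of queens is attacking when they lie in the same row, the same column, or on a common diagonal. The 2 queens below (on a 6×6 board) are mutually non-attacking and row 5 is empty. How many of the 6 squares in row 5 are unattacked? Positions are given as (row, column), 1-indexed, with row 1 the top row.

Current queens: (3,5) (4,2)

(3,5) attacks row 5 at column 5 and diagonals 3.
(4,2) attacks row 5 at column 2 and diagonals 1, 3.
Attacked columns: {1, 2, 3, 5}. Safe: {4, 6}.

2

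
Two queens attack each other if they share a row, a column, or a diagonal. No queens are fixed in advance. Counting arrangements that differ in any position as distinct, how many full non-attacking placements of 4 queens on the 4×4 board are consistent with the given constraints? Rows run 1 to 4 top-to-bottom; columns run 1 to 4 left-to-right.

2

Branch on row 1: col 1 → 0; col 2 → 1; col 3 → 1; col 4 → 0.
Sum: 0 + 1 + 1 + 0 = 2.
(This is the classic 4-queens count.)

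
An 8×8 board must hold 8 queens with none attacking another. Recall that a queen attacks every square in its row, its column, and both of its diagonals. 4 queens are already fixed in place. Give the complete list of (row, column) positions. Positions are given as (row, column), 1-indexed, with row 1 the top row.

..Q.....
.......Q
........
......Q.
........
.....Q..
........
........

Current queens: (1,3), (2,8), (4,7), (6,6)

Row 3: attacked by (1,3)→{1,3,5}; (2,8)→{7,8}; (4,7)→{6,7,8}; (6,6)→{3,6}. Safe: 2, 4. Place at column 4.
Row 5: attacked by (1,3)→{3,7}; (2,8)→{5,8}; (3,4)→{2,4,6}; (4,7)→{6,7,8}; (6,6)→{5,6,7}. Safe: 1. Place at column 1.
Row 7: attacked by (1,3)→{3}; (2,8)→{3,8}; (3,4)→{4,8}; (4,7)→{4,7}; (5,1)→{1,3}; (6,6)→{5,6,7}. Safe: 2. Place at column 2.
Row 8: attacked by (1,3)→{3}; (2,8)→{2,8}; (3,4)→{4}; (4,7)→{3,7}; (5,1)→{1,4}; (6,6)→{4,6,8}; (7,2)→{1,2,3}. Safe: 5. Place at column 5.
Columns [3, 8, 4, 7, 1, 6, 2, 5], r−c [-2, -6, -1, -3, 4, 0, 5, 3], r+c [4, 10, 7, 11, 6, 12, 9, 13] are all distinct, so no two queens attack.

(1,3) (2,8) (3,4) (4,7) (5,1) (6,6) (7,2) (8,5)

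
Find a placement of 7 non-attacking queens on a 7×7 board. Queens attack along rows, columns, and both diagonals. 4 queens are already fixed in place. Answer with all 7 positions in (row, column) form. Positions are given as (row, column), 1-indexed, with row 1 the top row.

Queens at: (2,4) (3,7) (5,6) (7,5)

(1,1) (2,4) (3,7) (4,3) (5,6) (6,2) (7,5)

Row 1: attacked by (2,4)→{3,4,5}; (3,7)→{5,7}; (5,6)→{2,6}; (7,5)→{5}. Safe: 1. Place at column 1.
Row 4: attacked by (1,1)→{1,4}; (2,4)→{2,4,6}; (3,7)→{6,7}; (5,6)→{5,6,7}; (7,5)→{2,5}. Safe: 3. Place at column 3.
Row 6: attacked by (1,1)→{1,6}; (2,4)→{4}; (3,7)→{4,7}; (4,3)→{1,3,5}; (5,6)→{5,6,7}; (7,5)→{4,5,6}. Safe: 2. Place at column 2.
Columns [1, 4, 7, 3, 6, 2, 5], r−c [0, -2, -4, 1, -1, 4, 2], r+c [2, 6, 10, 7, 11, 8, 12] are all distinct, so no two queens attack.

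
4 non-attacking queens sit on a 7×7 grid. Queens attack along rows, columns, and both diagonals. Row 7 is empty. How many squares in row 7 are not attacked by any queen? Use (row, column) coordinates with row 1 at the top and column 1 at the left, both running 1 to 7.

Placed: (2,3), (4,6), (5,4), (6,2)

2

(2,3) attacks row 7 at column 3.
(4,6) attacks row 7 at column 6 and diagonals 3.
(5,4) attacks row 7 at column 4 and diagonals 2, 6.
(6,2) attacks row 7 at column 2 and diagonals 1, 3.
Attacked columns: {1, 2, 3, 4, 6}. Safe: {5, 7}.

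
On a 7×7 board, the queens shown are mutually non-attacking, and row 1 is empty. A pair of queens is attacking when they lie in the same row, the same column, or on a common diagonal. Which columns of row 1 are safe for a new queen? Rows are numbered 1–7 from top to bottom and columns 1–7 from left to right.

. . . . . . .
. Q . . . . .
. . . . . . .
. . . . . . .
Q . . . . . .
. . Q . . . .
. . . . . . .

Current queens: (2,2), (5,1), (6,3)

columns 4, 6, 7

(2,2) attacks row 1 at column 2 and diagonals 1, 3.
(5,1) attacks row 1 at column 1 and diagonals 5.
(6,3) attacks row 1 at column 3.
Attacked columns: {1, 2, 3, 5}. Safe: {4, 6, 7}.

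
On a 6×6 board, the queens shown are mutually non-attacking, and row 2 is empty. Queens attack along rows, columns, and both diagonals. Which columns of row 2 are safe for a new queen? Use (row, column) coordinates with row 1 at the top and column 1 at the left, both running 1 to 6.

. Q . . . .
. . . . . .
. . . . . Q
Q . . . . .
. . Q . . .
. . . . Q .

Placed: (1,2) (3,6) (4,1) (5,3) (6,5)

columns 4

(1,2) attacks row 2 at column 2 and diagonals 1, 3.
(3,6) attacks row 2 at column 6 and diagonals 5.
(4,1) attacks row 2 at column 1 and diagonals 3.
(5,3) attacks row 2 at column 3 and diagonals 6.
(6,5) attacks row 2 at column 5 and diagonals 1.
Attacked columns: {1, 2, 3, 5, 6}. Safe: {4}.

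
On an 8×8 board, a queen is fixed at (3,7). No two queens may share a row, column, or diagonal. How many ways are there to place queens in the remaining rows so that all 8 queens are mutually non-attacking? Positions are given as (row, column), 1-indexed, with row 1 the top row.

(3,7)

14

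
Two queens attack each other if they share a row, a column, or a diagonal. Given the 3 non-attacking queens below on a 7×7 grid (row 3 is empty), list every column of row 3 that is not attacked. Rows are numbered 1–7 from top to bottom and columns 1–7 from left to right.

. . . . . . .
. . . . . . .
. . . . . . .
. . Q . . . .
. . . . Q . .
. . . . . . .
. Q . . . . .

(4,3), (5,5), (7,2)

columns 1

(4,3) attacks row 3 at column 3 and diagonals 2, 4.
(5,5) attacks row 3 at column 5 and diagonals 3, 7.
(7,2) attacks row 3 at column 2 and diagonals 6.
Attacked columns: {2, 3, 4, 5, 6, 7}. Safe: {1}.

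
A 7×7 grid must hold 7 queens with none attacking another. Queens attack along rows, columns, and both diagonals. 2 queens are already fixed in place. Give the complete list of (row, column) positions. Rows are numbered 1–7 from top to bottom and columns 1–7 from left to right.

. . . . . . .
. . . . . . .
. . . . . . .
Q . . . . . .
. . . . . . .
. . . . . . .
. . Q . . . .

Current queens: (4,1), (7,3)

Row 1: attacked by (4,1)→{1,4}; (7,3)→{3}. Safe: 2, 5, 6, 7. Place at column 6.
Row 2: attacked by (1,6)→{5,6,7}; (4,1)→{1,3}; (7,3)→{3}. Safe: 2, 4. Place at column 2.
Row 3: attacked by (1,6)→{4,6}; (2,2)→{1,2,3}; (4,1)→{1,2}; (7,3)→{3,7}. Safe: 5. Place at column 5.
Row 5: attacked by (1,6)→{2,6}; (2,2)→{2,5}; (3,5)→{3,5,7}; (4,1)→{1,2}; (7,3)→{1,3,5}. Safe: 4. Place at column 4.
Row 6: attacked by (1,6)→{1,6}; (2,2)→{2,6}; (3,5)→{2,5}; (4,1)→{1,3}; (5,4)→{3,4,5}; (7,3)→{2,3,4}. Safe: 7. Place at column 7.
Columns [6, 2, 5, 1, 4, 7, 3], r−c [-5, 0, -2, 3, 1, -1, 4], r+c [7, 4, 8, 5, 9, 13, 10] are all distinct, so no two queens attack.

(1,6) (2,2) (3,5) (4,1) (5,4) (6,7) (7,3)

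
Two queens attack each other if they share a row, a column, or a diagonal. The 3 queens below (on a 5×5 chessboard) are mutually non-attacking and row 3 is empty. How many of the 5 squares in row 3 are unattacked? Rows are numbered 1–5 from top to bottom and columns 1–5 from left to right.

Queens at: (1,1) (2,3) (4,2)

(1,1) attacks row 3 at column 1 and diagonals 3.
(2,3) attacks row 3 at column 3 and diagonals 2, 4.
(4,2) attacks row 3 at column 2 and diagonals 1, 3.
Attacked columns: {1, 2, 3, 4}. Safe: {5}.

1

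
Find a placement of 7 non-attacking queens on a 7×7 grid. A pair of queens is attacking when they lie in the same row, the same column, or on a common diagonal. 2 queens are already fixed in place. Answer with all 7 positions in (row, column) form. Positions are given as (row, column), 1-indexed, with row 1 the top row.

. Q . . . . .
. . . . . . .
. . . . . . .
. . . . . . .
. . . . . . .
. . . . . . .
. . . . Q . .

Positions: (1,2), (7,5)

(1,2) (2,6) (3,3) (4,7) (5,4) (6,1) (7,5)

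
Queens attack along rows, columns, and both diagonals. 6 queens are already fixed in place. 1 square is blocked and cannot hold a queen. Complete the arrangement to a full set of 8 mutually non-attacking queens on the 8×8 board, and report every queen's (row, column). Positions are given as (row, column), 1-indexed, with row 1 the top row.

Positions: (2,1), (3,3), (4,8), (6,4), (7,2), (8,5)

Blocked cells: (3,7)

Row 1: attacked by (2,1)→{1,2}; (3,3)→{1,3,5}; (4,8)→{5,8}; (6,4)→{4}; (7,2)→{2,8}; (8,5)→{5}. Safe: 6, 7. Place at column 7.
Row 5: attacked by (1,7)→{3,7}; (2,1)→{1,4}; (3,3)→{1,3,5}; (4,8)→{7,8}; (6,4)→{3,4,5}; (7,2)→{2,4}; (8,5)→{2,5,8}. Safe: 6. Place at column 6.
Columns [7, 1, 3, 8, 6, 4, 2, 5], r−c [-6, 1, 0, -4, -1, 2, 5, 3], r+c [8, 3, 6, 12, 11, 10, 9, 13] are all distinct, so no two queens attack.

(1,7) (2,1) (3,3) (4,8) (5,6) (6,4) (7,2) (8,5)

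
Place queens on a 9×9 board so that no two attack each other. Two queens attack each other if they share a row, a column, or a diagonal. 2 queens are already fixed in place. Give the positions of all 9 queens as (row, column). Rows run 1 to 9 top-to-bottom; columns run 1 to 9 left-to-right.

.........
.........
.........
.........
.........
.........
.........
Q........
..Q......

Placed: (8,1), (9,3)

(1,7) (2,9) (3,4) (4,2) (5,5) (6,8) (7,6) (8,1) (9,3)

Row 1: attacked by (8,1)→{1,8}; (9,3)→{3}. Safe: 2, 4, 5, 6, 7, 9. Place at column 7.
Row 2: attacked by (1,7)→{6,7,8}; (8,1)→{1,7}; (9,3)→{3}. Safe: 2, 4, 5, 9. Place at column 9.
Row 3: attacked by (1,7)→{5,7,9}; (2,9)→{8,9}; (8,1)→{1,6}; (9,3)→{3,9}. Safe: 2, 4. Place at column 4.
Row 4: attacked by (1,7)→{4,7}; (2,9)→{7,9}; (3,4)→{3,4,5}; (8,1)→{1,5}; (9,3)→{3,8}. Safe: 2, 6. Place at column 2.
Row 5: attacked by (1,7)→{3,7}; (2,9)→{6,9}; (3,4)→{2,4,6}; (4,2)→{1,2,3}; (8,1)→{1,4}; (9,3)→{3,7}. Safe: 5, 8. Place at column 5.
Row 6: attacked by (1,7)→{2,7}; (2,9)→{5,9}; (3,4)→{1,4,7}; (4,2)→{2,4}; (5,5)→{4,5,6}; (8,1)→{1,3}; (9,3)→{3,6}. Safe: 8. Place at column 8.
Row 7: attacked by (1,7)→{1,7}; (2,9)→{4,9}; (3,4)→{4,8}; (4,2)→{2,5}; (5,5)→{3,5,7}; (6,8)→{7,8,9}; (8,1)→{1,2}; (9,3)→{1,3,5}. Safe: 6. Place at column 6.
Columns [7, 9, 4, 2, 5, 8, 6, 1, 3], r−c [-6, -7, -1, 2, 0, -2, 1, 7, 6], r+c [8, 11, 7, 6, 10, 14, 13, 9, 12] are all distinct, so no two queens attack.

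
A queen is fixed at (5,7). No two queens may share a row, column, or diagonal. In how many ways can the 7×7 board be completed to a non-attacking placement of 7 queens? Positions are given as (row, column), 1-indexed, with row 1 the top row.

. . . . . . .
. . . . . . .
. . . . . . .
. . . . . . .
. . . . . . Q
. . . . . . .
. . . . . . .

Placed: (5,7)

Branch on row 1: col 1 → 1; col 2 → 2; col 4 → 0; col 5 → 1; col 6 → 2.
Sum: 1 + 2 + 0 + 1 + 2 = 6.

6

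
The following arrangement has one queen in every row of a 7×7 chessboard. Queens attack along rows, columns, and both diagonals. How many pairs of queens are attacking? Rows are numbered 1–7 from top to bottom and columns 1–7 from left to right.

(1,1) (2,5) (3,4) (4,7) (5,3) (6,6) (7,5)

6

Same column: (2,5)–(7,5) (column 5).
Same diagonal: (1,1)–(6,6) (|1−6| = |1−6| = 5); (2,5)–(3,4) (|2−3| = |5−4| = 1); (2,5)–(4,7) (|2−4| = |5−7| = 2); (5,3)–(7,5) (|5−7| = |3−5| = 2); (6,6)–(7,5) (|6−7| = |6−5| = 1).
Total attacking pairs: 6.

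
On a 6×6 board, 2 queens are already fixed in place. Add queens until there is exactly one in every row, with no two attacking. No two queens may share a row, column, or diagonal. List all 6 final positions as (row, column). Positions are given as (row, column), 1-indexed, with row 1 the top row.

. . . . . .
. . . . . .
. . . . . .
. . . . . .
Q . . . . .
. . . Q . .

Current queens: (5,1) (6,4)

(1,3) (2,6) (3,2) (4,5) (5,1) (6,4)

Row 1: attacked by (5,1)→{1,5}; (6,4)→{4}. Safe: 2, 3, 6. Place at column 3.
Row 2: attacked by (1,3)→{2,3,4}; (5,1)→{1,4}; (6,4)→{4}. Safe: 5, 6. Place at column 6.
Row 3: attacked by (1,3)→{1,3,5}; (2,6)→{5,6}; (5,1)→{1,3}; (6,4)→{1,4}. Safe: 2. Place at column 2.
Row 4: attacked by (1,3)→{3,6}; (2,6)→{4,6}; (3,2)→{1,2,3}; (5,1)→{1,2}; (6,4)→{2,4,6}. Safe: 5. Place at column 5.
Columns [3, 6, 2, 5, 1, 4], r−c [-2, -4, 1, -1, 4, 2], r+c [4, 8, 5, 9, 6, 10] are all distinct, so no two queens attack.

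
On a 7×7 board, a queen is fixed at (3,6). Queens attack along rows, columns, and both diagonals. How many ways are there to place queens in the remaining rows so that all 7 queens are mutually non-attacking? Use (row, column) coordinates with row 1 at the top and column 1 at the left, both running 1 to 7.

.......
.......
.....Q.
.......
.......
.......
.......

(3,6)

6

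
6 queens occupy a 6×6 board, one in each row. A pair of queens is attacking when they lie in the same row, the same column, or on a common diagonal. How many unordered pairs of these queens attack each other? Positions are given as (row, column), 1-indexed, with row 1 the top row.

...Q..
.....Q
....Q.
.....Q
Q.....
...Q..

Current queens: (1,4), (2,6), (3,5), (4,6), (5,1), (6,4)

Same column: (1,4)–(6,4) (column 4); (2,6)–(4,6) (column 6).
Same diagonal: (2,6)–(3,5) (|2−3| = |6−5| = 1); (3,5)–(4,6) (|3−4| = |5−6| = 1); (4,6)–(6,4) (|4−6| = |6−4| = 2).
Total attacking pairs: 5.

5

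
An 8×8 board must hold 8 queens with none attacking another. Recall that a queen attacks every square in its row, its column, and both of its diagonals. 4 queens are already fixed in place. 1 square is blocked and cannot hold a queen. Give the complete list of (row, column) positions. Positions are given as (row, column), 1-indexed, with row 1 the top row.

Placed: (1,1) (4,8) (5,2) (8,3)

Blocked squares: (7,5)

Row 2: attacked by (1,1)→{1,2}; (4,8)→{6,8}; (5,2)→{2,5}; (8,3)→{3}. Safe: 4, 7. Place at column 7.
Row 3: attacked by (1,1)→{1,3}; (2,7)→{6,7,8}; (4,8)→{7,8}; (5,2)→{2,4}; (8,3)→{3,8}. Safe: 5. Place at column 5.
Row 6: attacked by (1,1)→{1,6}; (2,7)→{3,7}; (3,5)→{2,5,8}; (4,8)→{6,8}; (5,2)→{1,2,3}; (8,3)→{1,3,5}. Safe: 4. Place at column 4.
Row 7: attacked by (1,1)→{1,7}; (2,7)→{2,7}; (3,5)→{1,5}; (4,8)→{5,8}; (5,2)→{2,4}; (6,4)→{3,4,5}; (8,3)→{2,3,4}. Blocked: 5. Safe: 6. Place at column 6.
Columns [1, 7, 5, 8, 2, 4, 6, 3], r−c [0, -5, -2, -4, 3, 2, 1, 5], r+c [2, 9, 8, 12, 7, 10, 13, 11] are all distinct, so no two queens attack.

(1,1) (2,7) (3,5) (4,8) (5,2) (6,4) (7,6) (8,3)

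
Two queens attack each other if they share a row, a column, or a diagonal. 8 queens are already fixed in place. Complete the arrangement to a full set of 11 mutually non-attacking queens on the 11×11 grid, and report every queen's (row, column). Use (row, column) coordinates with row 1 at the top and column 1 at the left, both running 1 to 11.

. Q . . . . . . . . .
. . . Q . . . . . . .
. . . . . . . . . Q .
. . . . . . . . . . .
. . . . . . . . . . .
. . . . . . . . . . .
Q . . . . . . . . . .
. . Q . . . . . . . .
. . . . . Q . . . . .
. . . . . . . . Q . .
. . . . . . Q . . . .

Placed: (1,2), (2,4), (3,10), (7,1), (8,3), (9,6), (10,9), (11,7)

Row 4: attacked by (1,2)→{2,5}; (2,4)→{2,4,6}; (3,10)→{9,10,11}; (7,1)→{1,4}; (8,3)→{3,7}; (9,6)→{1,6,11}; (10,9)→{3,9}; (11,7)→{7}. Safe: 8. Place at column 8.
Row 5: attacked by (1,2)→{2,6}; (2,4)→{1,4,7}; (3,10)→{8,10}; (4,8)→{7,8,9}; (7,1)→{1,3}; (8,3)→{3,6}; (9,6)→{2,6,10}; (10,9)→{4,9}; (11,7)→{1,7}. Safe: 5, 11. Place at column 5.
Row 6: attacked by (1,2)→{2,7}; (2,4)→{4,8}; (3,10)→{7,10}; (4,8)→{6,8,10}; (5,5)→{4,5,6}; (7,1)→{1,2}; (8,3)→{1,3,5}; (9,6)→{3,6,9}; (10,9)→{5,9}; (11,7)→{2,7}. Safe: 11. Place at column 11.
Columns [2, 4, 10, 8, 5, 11, 1, 3, 6, 9, 7], r−c [-1, -2, -7, -4, 0, -5, 6, 5, 3, 1, 4], r+c [3, 6, 13, 12, 10, 17, 8, 11, 15, 19, 18] are all distinct, so no two queens attack.

(1,2) (2,4) (3,10) (4,8) (5,5) (6,11) (7,1) (8,3) (9,6) (10,9) (11,7)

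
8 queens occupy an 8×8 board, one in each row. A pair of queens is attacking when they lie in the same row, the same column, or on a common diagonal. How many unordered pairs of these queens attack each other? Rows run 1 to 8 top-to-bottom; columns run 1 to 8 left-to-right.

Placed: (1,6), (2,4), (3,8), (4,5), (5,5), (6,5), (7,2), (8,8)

8

Same column: (3,8)–(8,8) (column 8); (4,5)–(5,5) (column 5); (4,5)–(6,5) (column 5); (5,5)–(6,5) (column 5).
Same diagonal: (1,6)–(3,8) (|1−3| = |6−8| = 2); (3,8)–(6,5) (|3−6| = |8−5| = 3); (4,5)–(7,2) (|4−7| = |5−2| = 3); (5,5)–(8,8) (|5−8| = |5−8| = 3).
Total attacking pairs: 8.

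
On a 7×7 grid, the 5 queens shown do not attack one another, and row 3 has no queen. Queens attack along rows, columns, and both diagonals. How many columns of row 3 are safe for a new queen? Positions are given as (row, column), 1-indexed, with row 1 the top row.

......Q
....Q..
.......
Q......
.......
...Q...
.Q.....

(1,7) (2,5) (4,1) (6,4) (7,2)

1

(1,7) attacks row 3 at column 7 and diagonals 5.
(2,5) attacks row 3 at column 5 and diagonals 4, 6.
(4,1) attacks row 3 at column 1 and diagonals 2.
(6,4) attacks row 3 at column 4 and diagonals 1, 7.
(7,2) attacks row 3 at column 2 and diagonals 6.
Attacked columns: {1, 2, 4, 5, 6, 7}. Safe: {3}.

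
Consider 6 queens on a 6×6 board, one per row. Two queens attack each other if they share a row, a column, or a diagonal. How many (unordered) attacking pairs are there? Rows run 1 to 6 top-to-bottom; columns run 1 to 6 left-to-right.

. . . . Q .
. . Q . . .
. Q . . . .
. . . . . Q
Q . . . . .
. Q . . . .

Same column: (3,2)–(6,2) (column 2).
Same diagonal: (1,5)–(5,1) (|1−5| = |5−1| = 4); (2,3)–(3,2) (|2−3| = |3−2| = 1); (5,1)–(6,2) (|5−6| = |1−2| = 1).
Total attacking pairs: 4.

4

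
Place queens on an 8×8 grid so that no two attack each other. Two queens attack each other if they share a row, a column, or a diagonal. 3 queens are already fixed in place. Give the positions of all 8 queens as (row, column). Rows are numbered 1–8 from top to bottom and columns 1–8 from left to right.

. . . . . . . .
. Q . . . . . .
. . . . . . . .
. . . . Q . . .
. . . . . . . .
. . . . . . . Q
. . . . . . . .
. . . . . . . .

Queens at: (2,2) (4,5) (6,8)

(1,4) (2,2) (3,7) (4,5) (5,1) (6,8) (7,6) (8,3)

Row 1: attacked by (2,2)→{1,2,3}; (4,5)→{2,5,8}; (6,8)→{3,8}. Safe: 4, 6, 7. Place at column 4.
Row 3: attacked by (1,4)→{2,4,6}; (2,2)→{1,2,3}; (4,5)→{4,5,6}; (6,8)→{5,8}. Safe: 7. Place at column 7.
Row 5: attacked by (1,4)→{4,8}; (2,2)→{2,5}; (3,7)→{5,7}; (4,5)→{4,5,6}; (6,8)→{7,8}. Safe: 1, 3. Place at column 1.
Row 7: attacked by (1,4)→{4}; (2,2)→{2,7}; (3,7)→{3,7}; (4,5)→{2,5,8}; (5,1)→{1,3}; (6,8)→{7,8}. Safe: 6. Place at column 6.
Row 8: attacked by (1,4)→{4}; (2,2)→{2,8}; (3,7)→{2,7}; (4,5)→{1,5}; (5,1)→{1,4}; (6,8)→{6,8}; (7,6)→{5,6,7}. Safe: 3. Place at column 3.
Columns [4, 2, 7, 5, 1, 8, 6, 3], r−c [-3, 0, -4, -1, 4, -2, 1, 5], r+c [5, 4, 10, 9, 6, 14, 13, 11] are all distinct, so no two queens attack.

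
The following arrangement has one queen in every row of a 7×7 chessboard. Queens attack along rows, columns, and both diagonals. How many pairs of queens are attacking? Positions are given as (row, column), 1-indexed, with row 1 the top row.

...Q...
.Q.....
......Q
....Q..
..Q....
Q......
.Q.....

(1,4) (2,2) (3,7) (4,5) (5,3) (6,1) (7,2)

Same column: (2,2)–(7,2) (column 2).
Same diagonal: (4,5)–(7,2) (|4−7| = |5−2| = 3); (6,1)–(7,2) (|6−7| = |1−2| = 1).
Total attacking pairs: 3.

3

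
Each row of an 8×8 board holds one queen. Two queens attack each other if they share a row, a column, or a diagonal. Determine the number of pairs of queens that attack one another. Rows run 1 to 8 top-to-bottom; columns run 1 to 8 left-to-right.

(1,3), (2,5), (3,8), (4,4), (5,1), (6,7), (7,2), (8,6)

All columns are distinct and no two queens satisfy |Δrow| = |Δcol|, so no pair attacks.

0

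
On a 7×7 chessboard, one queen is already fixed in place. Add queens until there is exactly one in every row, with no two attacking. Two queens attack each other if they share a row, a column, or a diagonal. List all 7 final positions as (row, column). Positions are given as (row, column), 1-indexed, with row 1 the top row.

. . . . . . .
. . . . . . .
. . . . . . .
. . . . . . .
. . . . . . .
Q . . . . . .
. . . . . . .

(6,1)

(1,3) (2,7) (3,2) (4,4) (5,6) (6,1) (7,5)

Row 1: attacked by (6,1)→{1,6}. Safe: 2, 3, 4, 5, 7. Place at column 3.
Row 2: attacked by (1,3)→{2,3,4}; (6,1)→{1,5}. Safe: 6, 7. Place at column 7.
Row 3: attacked by (1,3)→{1,3,5}; (2,7)→{6,7}; (6,1)→{1,4}. Safe: 2. Place at column 2.
Row 4: attacked by (1,3)→{3,6}; (2,7)→{5,7}; (3,2)→{1,2,3}; (6,1)→{1,3}. Safe: 4. Place at column 4.
Row 5: attacked by (1,3)→{3,7}; (2,7)→{4,7}; (3,2)→{2,4}; (4,4)→{3,4,5}; (6,1)→{1,2}. Safe: 6. Place at column 6.
Row 7: attacked by (1,3)→{3}; (2,7)→{2,7}; (3,2)→{2,6}; (4,4)→{1,4,7}; (5,6)→{4,6}; (6,1)→{1,2}. Safe: 5. Place at column 5.
Columns [3, 7, 2, 4, 6, 1, 5], r−c [-2, -5, 1, 0, -1, 5, 2], r+c [4, 9, 5, 8, 11, 7, 12] are all distinct, so no two queens attack.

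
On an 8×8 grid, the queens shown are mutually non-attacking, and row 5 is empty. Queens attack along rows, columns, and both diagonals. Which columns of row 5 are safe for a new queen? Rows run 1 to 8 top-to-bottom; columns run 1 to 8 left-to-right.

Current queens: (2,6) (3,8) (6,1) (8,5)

(2,6) attacks row 5 at column 6 and diagonals 3.
(3,8) attacks row 5 at column 8 and diagonals 6.
(6,1) attacks row 5 at column 1 and diagonals 2.
(8,5) attacks row 5 at column 5 and diagonals 2, 8.
Attacked columns: {1, 2, 3, 5, 6, 8}. Safe: {4, 7}.

columns 4, 7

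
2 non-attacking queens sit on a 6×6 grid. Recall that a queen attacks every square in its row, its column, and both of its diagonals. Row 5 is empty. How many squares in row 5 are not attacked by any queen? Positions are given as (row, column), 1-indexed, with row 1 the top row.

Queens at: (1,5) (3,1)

(1,5) attacks row 5 at column 5 and diagonals 1.
(3,1) attacks row 5 at column 1 and diagonals 3.
Attacked columns: {1, 3, 5}. Safe: {2, 4, 6}.

3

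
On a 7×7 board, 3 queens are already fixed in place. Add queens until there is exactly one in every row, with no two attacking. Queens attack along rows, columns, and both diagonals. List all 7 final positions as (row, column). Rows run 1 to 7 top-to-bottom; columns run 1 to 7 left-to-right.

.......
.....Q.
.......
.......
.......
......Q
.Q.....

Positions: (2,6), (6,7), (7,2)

(1,4) (2,6) (3,1) (4,3) (5,5) (6,7) (7,2)

Row 1: attacked by (2,6)→{5,6,7}; (6,7)→{2,7}; (7,2)→{2}. Safe: 1, 3, 4. Place at column 4.
Row 3: attacked by (1,4)→{2,4,6}; (2,6)→{5,6,7}; (6,7)→{4,7}; (7,2)→{2,6}. Safe: 1, 3. Place at column 1.
Row 4: attacked by (1,4)→{1,4,7}; (2,6)→{4,6}; (3,1)→{1,2}; (6,7)→{5,7}; (7,2)→{2,5}. Safe: 3. Place at column 3.
Row 5: attacked by (1,4)→{4}; (2,6)→{3,6}; (3,1)→{1,3}; (4,3)→{2,3,4}; (6,7)→{6,7}; (7,2)→{2,4}. Safe: 5. Place at column 5.
Columns [4, 6, 1, 3, 5, 7, 2], r−c [-3, -4, 2, 1, 0, -1, 5], r+c [5, 8, 4, 7, 10, 13, 9] are all distinct, so no two queens attack.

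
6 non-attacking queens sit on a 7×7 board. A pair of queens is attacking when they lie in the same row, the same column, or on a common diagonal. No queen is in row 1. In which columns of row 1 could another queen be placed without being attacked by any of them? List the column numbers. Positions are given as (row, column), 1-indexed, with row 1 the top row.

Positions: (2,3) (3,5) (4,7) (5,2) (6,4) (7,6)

columns 1

(2,3) attacks row 1 at column 3 and diagonals 2, 4.
(3,5) attacks row 1 at column 5 and diagonals 3, 7.
(4,7) attacks row 1 at column 7 and diagonals 4.
(5,2) attacks row 1 at column 2 and diagonals 6.
(6,4) attacks row 1 at column 4.
(7,6) attacks row 1 at column 6.
Attacked columns: {2, 3, 4, 5, 6, 7}. Safe: {1}.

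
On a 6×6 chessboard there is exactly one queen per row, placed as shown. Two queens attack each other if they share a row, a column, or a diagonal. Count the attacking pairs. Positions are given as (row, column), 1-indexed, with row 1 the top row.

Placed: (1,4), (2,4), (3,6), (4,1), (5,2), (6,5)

4

Same column: (1,4)–(2,4) (column 4).
Same diagonal: (1,4)–(3,6) (|1−3| = |4−6| = 2); (1,4)–(4,1) (|1−4| = |4−1| = 3); (4,1)–(5,2) (|4−5| = |1−2| = 1).
Total attacking pairs: 4.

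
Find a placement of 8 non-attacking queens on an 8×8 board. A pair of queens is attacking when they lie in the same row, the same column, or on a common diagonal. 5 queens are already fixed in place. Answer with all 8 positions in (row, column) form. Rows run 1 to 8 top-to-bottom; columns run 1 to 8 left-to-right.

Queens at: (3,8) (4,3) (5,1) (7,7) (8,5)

(1,2) (2,6) (3,8) (4,3) (5,1) (6,4) (7,7) (8,5)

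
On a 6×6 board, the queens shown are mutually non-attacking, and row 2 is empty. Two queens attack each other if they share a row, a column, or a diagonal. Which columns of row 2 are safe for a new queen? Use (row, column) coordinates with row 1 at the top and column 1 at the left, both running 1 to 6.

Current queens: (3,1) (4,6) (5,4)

columns 3, 5

(3,1) attacks row 2 at column 1 and diagonals 2.
(4,6) attacks row 2 at column 6 and diagonals 4.
(5,4) attacks row 2 at column 4 and diagonals 1.
Attacked columns: {1, 2, 4, 6}. Safe: {3, 5}.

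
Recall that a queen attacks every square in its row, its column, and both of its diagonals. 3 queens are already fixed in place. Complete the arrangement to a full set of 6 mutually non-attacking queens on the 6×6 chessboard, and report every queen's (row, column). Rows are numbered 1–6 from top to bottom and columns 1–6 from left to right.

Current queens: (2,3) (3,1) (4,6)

Row 1: attacked by (2,3)→{2,3,4}; (3,1)→{1,3}; (4,6)→{3,6}. Safe: 5. Place at column 5.
Row 5: attacked by (1,5)→{1,5}; (2,3)→{3,6}; (3,1)→{1,3}; (4,6)→{5,6}. Safe: 2, 4. Place at column 4.
Row 6: attacked by (1,5)→{5}; (2,3)→{3}; (3,1)→{1,4}; (4,6)→{4,6}; (5,4)→{3,4,5}. Safe: 2. Place at column 2.
Columns [5, 3, 1, 6, 4, 2], r−c [-4, -1, 2, -2, 1, 4], r+c [6, 5, 4, 10, 9, 8] are all distinct, so no two queens attack.

(1,5) (2,3) (3,1) (4,6) (5,4) (6,2)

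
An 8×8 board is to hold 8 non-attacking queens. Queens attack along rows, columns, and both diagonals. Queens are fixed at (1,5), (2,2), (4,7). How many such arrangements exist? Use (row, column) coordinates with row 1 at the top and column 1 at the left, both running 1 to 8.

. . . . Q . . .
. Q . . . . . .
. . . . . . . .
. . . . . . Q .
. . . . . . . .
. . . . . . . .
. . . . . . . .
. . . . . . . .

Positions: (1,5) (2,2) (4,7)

Branch on row 3: col 4 → 1.
Sum: 1 = 1.

1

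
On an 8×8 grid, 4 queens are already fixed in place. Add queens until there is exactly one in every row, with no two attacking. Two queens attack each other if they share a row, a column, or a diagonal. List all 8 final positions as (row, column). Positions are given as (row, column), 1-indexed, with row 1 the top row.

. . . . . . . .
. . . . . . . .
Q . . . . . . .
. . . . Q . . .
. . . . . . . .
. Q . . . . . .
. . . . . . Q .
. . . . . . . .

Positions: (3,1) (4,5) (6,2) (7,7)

(1,6) (2,4) (3,1) (4,5) (5,8) (6,2) (7,7) (8,3)

Row 1: attacked by (3,1)→{1,3}; (4,5)→{2,5,8}; (6,2)→{2,7}; (7,7)→{1,7}. Safe: 4, 6. Place at column 6.
Row 2: attacked by (1,6)→{5,6,7}; (3,1)→{1,2}; (4,5)→{3,5,7}; (6,2)→{2,6}; (7,7)→{2,7}. Safe: 4, 8. Place at column 4.
Row 5: attacked by (1,6)→{2,6}; (2,4)→{1,4,7}; (3,1)→{1,3}; (4,5)→{4,5,6}; (6,2)→{1,2,3}; (7,7)→{5,7}. Safe: 8. Place at column 8.
Row 8: attacked by (1,6)→{6}; (2,4)→{4}; (3,1)→{1,6}; (4,5)→{1,5}; (5,8)→{5,8}; (6,2)→{2,4}; (7,7)→{6,7,8}. Safe: 3. Place at column 3.
Columns [6, 4, 1, 5, 8, 2, 7, 3], r−c [-5, -2, 2, -1, -3, 4, 0, 5], r+c [7, 6, 4, 9, 13, 8, 14, 11] are all distinct, so no two queens attack.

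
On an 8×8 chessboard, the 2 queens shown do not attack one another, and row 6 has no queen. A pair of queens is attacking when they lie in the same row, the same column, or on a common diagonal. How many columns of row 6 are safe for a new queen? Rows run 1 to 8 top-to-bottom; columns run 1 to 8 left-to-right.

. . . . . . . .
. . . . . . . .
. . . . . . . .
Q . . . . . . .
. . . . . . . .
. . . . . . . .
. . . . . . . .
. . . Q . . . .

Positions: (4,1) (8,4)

3

(4,1) attacks row 6 at column 1 and diagonals 3.
(8,4) attacks row 6 at column 4 and diagonals 2, 6.
Attacked columns: {1, 2, 3, 4, 6}. Safe: {5, 7, 8}.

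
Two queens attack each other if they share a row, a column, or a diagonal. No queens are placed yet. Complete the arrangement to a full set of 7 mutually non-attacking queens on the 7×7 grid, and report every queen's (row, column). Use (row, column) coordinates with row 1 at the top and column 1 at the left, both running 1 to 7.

(1,3) (2,7) (3,2) (4,4) (5,6) (6,1) (7,5)

Row 1: Safe: 1, 2, 3, 4, 5, 6, 7. Place at column 3.
Row 2: attacked by (1,3)→{2,3,4}. Safe: 1, 5, 6, 7. Place at column 7.
Row 3: attacked by (1,3)→{1,3,5}; (2,7)→{6,7}. Safe: 2, 4. Place at column 2.
Row 4: attacked by (1,3)→{3,6}; (2,7)→{5,7}; (3,2)→{1,2,3}. Safe: 4. Place at column 4.
Row 5: attacked by (1,3)→{3,7}; (2,7)→{4,7}; (3,2)→{2,4}; (4,4)→{3,4,5}. Safe: 1, 6. Place at column 6.
Row 6: attacked by (1,3)→{3}; (2,7)→{3,7}; (3,2)→{2,5}; (4,4)→{2,4,6}; (5,6)→{5,6,7}. Safe: 1. Place at column 1.
Row 7: attacked by (1,3)→{3}; (2,7)→{2,7}; (3,2)→{2,6}; (4,4)→{1,4,7}; (5,6)→{4,6}; (6,1)→{1,2}. Safe: 5. Place at column 5.
Columns [3, 7, 2, 4, 6, 1, 5], r−c [-2, -5, 1, 0, -1, 5, 2], r+c [4, 9, 5, 8, 11, 7, 12] are all distinct, so no two queens attack.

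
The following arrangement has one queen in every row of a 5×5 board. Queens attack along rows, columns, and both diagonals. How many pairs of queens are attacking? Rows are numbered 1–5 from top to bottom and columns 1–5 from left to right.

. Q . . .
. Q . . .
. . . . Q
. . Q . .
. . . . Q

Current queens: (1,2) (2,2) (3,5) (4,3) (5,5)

3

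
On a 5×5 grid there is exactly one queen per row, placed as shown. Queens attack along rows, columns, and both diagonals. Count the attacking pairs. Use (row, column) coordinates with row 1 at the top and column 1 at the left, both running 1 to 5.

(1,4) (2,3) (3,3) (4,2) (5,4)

4

Same column: (1,4)–(5,4) (column 4); (2,3)–(3,3) (column 3).
Same diagonal: (1,4)–(2,3) (|1−2| = |4−3| = 1); (3,3)–(4,2) (|3−4| = |3−2| = 1).
Total attacking pairs: 4.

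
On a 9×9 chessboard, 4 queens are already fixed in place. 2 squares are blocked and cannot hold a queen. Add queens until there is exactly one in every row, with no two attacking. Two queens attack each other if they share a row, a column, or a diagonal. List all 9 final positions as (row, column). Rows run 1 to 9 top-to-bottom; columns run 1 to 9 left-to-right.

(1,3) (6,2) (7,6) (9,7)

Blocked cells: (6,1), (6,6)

Row 2: attacked by (1,3)→{2,3,4}; (6,2)→{2,6}; (7,6)→{1,6}; (9,7)→{7}. Safe: 5, 8, 9. Place at column 9.
Row 3: attacked by (1,3)→{1,3,5}; (2,9)→{8,9}; (6,2)→{2,5}; (7,6)→{2,6}; (9,7)→{1,7}. Safe: 4. Place at column 4.
Row 4: attacked by (1,3)→{3,6}; (2,9)→{7,9}; (3,4)→{3,4,5}; (6,2)→{2,4}; (7,6)→{3,6,9}; (9,7)→{2,7}. Safe: 1, 8. Place at column 8.
Row 5: attacked by (1,3)→{3,7}; (2,9)→{6,9}; (3,4)→{2,4,6}; (4,8)→{7,8,9}; (6,2)→{1,2,3}; (7,6)→{4,6,8}; (9,7)→{3,7}. Safe: 5. Place at column 5.
Row 8: attacked by (1,3)→{3}; (2,9)→{3,9}; (3,4)→{4,9}; (4,8)→{4,8}; (5,5)→{2,5,8}; (6,2)→{2,4}; (7,6)→{5,6,7}; (9,7)→{6,7,8}. Safe: 1. Place at column 1.
Columns [3, 9, 4, 8, 5, 2, 6, 1, 7], r−c [-2, -7, -1, -4, 0, 4, 1, 7, 2], r+c [4, 11, 7, 12, 10, 8, 13, 9, 16] are all distinct, so no two queens attack.

(1,3) (2,9) (3,4) (4,8) (5,5) (6,2) (7,6) (8,1) (9,7)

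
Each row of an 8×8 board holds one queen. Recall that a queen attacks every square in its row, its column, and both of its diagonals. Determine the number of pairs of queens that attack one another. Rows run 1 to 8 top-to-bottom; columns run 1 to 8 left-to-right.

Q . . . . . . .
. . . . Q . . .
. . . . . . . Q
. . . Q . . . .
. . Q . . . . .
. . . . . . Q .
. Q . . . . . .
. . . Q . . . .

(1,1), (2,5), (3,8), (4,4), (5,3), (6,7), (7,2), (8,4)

Same column: (4,4)–(8,4) (column 4).
Same diagonal: (1,1)–(4,4) (|1−4| = |1−4| = 3); (4,4)–(5,3) (|4−5| = |4−3| = 1).
Total attacking pairs: 3.

3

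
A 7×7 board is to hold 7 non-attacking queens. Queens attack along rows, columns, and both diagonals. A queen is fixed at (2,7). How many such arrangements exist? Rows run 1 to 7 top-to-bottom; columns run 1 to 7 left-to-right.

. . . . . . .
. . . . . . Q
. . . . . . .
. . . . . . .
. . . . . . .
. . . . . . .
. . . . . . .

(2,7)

Branch on row 1: col 1 → 0; col 2 → 1; col 3 → 2; col 4 → 2; col 5 → 2.
Sum: 0 + 1 + 2 + 2 + 2 = 7.

7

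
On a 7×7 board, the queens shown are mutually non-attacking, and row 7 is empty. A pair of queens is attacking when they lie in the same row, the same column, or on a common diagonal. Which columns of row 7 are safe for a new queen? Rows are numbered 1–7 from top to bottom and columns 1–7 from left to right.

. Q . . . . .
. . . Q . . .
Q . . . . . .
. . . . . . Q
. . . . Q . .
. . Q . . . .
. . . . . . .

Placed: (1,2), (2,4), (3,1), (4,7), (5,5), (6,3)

columns 6

(1,2) attacks row 7 at column 2.
(2,4) attacks row 7 at column 4.
(3,1) attacks row 7 at column 1 and diagonals 5.
(4,7) attacks row 7 at column 7 and diagonals 4.
(5,5) attacks row 7 at column 5 and diagonals 3, 7.
(6,3) attacks row 7 at column 3 and diagonals 2, 4.
Attacked columns: {1, 2, 3, 4, 5, 7}. Safe: {6}.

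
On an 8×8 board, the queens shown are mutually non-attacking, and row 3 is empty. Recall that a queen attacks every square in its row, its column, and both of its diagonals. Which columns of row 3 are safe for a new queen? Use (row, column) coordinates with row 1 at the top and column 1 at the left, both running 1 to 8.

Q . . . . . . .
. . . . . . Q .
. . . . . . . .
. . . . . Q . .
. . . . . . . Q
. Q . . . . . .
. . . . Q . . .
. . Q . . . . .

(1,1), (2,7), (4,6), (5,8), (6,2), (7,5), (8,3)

columns 4

(1,1) attacks row 3 at column 1 and diagonals 3.
(2,7) attacks row 3 at column 7 and diagonals 6, 8.
(4,6) attacks row 3 at column 6 and diagonals 5, 7.
(5,8) attacks row 3 at column 8 and diagonals 6.
(6,2) attacks row 3 at column 2 and diagonals 5.
(7,5) attacks row 3 at column 5 and diagonals 1.
(8,3) attacks row 3 at column 3 and diagonals 8.
Attacked columns: {1, 2, 3, 5, 6, 7, 8}. Safe: {4}.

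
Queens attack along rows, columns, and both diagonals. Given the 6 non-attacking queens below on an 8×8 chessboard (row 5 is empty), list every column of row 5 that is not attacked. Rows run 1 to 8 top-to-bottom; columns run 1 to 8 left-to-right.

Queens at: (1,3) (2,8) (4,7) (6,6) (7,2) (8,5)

(1,3) attacks row 5 at column 3 and diagonals 7.
(2,8) attacks row 5 at column 8 and diagonals 5.
(4,7) attacks row 5 at column 7 and diagonals 6, 8.
(6,6) attacks row 5 at column 6 and diagonals 5, 7.
(7,2) attacks row 5 at column 2 and diagonals 4.
(8,5) attacks row 5 at column 5 and diagonals 2, 8.
Attacked columns: {2, 3, 4, 5, 6, 7, 8}. Safe: {1}.

columns 1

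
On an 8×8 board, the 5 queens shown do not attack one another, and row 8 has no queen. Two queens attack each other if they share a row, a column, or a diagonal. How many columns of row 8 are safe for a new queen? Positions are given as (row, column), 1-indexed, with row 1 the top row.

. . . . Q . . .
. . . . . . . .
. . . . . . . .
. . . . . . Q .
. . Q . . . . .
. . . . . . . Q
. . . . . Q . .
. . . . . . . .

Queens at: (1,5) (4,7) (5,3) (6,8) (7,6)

(1,5) attacks row 8 at column 5.
(4,7) attacks row 8 at column 7 and diagonals 3.
(5,3) attacks row 8 at column 3 and diagonals 6.
(6,8) attacks row 8 at column 8 and diagonals 6.
(7,6) attacks row 8 at column 6 and diagonals 5, 7.
Attacked columns: {3, 5, 6, 7, 8}. Safe: {1, 2, 4}.

3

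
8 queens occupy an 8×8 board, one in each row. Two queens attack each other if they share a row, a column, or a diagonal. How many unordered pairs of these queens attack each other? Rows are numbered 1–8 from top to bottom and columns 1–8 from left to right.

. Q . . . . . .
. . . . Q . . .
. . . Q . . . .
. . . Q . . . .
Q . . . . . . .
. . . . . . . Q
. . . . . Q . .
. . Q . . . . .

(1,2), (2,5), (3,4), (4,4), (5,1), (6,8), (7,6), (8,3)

3

Same column: (3,4)–(4,4) (column 4).
Same diagonal: (1,2)–(3,4) (|1−3| = |2−4| = 2); (2,5)–(3,4) (|2−3| = |5−4| = 1).
Total attacking pairs: 3.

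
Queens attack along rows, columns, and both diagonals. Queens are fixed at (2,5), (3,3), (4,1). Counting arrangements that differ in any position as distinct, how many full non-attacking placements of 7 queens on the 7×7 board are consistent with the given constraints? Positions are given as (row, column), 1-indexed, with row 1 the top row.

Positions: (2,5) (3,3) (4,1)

2

Branch on row 1: col 2 → 1; col 7 → 1.
Sum: 1 + 1 = 2.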